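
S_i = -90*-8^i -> [-90, 720, -5760, 46080, -368640]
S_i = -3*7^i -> [-3, -21, -147, -1029, -7203]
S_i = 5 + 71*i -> [5, 76, 147, 218, 289]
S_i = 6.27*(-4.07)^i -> [6.27, -25.52, 103.86, -422.72, 1720.46]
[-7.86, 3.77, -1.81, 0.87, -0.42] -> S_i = -7.86*(-0.48)^i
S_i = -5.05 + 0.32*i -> [-5.05, -4.73, -4.41, -4.09, -3.77]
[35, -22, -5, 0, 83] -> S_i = Random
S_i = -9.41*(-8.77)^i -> [-9.41, 82.53, -723.75, 6347.29, -55665.74]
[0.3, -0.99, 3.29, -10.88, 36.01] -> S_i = 0.30*(-3.31)^i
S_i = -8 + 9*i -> [-8, 1, 10, 19, 28]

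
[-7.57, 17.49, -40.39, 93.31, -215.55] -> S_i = -7.57*(-2.31)^i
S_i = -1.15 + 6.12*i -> [-1.15, 4.97, 11.09, 17.21, 23.33]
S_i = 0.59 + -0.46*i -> [0.59, 0.13, -0.33, -0.79, -1.25]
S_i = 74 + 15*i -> [74, 89, 104, 119, 134]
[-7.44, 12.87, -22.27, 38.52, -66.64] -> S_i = -7.44*(-1.73)^i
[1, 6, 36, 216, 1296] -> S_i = 1*6^i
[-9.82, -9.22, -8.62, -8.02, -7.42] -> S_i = -9.82 + 0.60*i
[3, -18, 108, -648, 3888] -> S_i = 3*-6^i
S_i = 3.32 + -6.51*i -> [3.32, -3.19, -9.7, -16.21, -22.72]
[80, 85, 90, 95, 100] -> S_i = 80 + 5*i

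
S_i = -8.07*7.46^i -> [-8.07, -60.2, -449.11, -3350.35, -24993.6]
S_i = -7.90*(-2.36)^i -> [-7.9, 18.64, -44.0, 103.84, -245.06]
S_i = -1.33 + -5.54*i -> [-1.33, -6.87, -12.41, -17.95, -23.49]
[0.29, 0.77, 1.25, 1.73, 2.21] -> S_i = 0.29 + 0.48*i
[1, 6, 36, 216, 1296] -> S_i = 1*6^i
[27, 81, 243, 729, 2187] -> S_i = 27*3^i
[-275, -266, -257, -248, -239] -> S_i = -275 + 9*i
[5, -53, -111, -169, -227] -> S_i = 5 + -58*i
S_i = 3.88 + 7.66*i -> [3.88, 11.54, 19.2, 26.86, 34.52]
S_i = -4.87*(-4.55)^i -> [-4.87, 22.16, -100.82, 458.74, -2087.25]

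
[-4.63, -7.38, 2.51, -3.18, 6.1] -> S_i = Random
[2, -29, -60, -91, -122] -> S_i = 2 + -31*i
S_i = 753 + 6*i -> [753, 759, 765, 771, 777]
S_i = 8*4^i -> [8, 32, 128, 512, 2048]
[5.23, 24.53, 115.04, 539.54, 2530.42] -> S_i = 5.23*4.69^i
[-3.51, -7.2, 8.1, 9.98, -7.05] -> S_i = Random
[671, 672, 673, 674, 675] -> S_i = 671 + 1*i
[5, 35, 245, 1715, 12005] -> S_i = 5*7^i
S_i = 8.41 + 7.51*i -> [8.41, 15.92, 23.43, 30.94, 38.45]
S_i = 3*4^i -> [3, 12, 48, 192, 768]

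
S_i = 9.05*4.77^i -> [9.05, 43.17, 205.91, 982.21, 4685.13]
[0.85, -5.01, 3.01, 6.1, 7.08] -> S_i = Random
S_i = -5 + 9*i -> [-5, 4, 13, 22, 31]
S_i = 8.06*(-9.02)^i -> [8.06, -72.7, 655.76, -5915.0, 53353.29]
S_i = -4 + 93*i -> [-4, 89, 182, 275, 368]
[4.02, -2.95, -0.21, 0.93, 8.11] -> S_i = Random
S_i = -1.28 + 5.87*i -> [-1.28, 4.59, 10.46, 16.33, 22.2]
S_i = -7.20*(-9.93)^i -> [-7.2, 71.5, -709.96, 7049.86, -70005.07]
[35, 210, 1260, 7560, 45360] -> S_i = 35*6^i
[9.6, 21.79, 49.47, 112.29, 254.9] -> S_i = 9.60*2.27^i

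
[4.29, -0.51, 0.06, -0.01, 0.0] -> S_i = 4.29*(-0.12)^i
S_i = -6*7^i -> [-6, -42, -294, -2058, -14406]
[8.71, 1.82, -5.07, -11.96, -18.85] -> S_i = 8.71 + -6.89*i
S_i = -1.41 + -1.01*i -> [-1.41, -2.42, -3.43, -4.44, -5.45]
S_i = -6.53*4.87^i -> [-6.53, -31.8, -154.87, -754.22, -3673.07]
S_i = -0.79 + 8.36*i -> [-0.79, 7.57, 15.93, 24.29, 32.65]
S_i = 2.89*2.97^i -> [2.89, 8.58, 25.49, 75.71, 224.87]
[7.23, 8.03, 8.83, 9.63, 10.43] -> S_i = 7.23 + 0.80*i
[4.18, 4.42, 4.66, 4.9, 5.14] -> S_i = 4.18 + 0.24*i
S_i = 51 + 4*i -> [51, 55, 59, 63, 67]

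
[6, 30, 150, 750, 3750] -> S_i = 6*5^i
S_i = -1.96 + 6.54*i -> [-1.96, 4.58, 11.12, 17.66, 24.2]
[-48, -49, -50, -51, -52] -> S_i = -48 + -1*i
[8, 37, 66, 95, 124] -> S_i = 8 + 29*i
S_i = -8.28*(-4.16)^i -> [-8.28, 34.44, -143.29, 596.09, -2479.73]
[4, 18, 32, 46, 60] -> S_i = 4 + 14*i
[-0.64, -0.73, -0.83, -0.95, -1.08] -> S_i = -0.64*1.14^i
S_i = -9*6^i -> [-9, -54, -324, -1944, -11664]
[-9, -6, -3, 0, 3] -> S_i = -9 + 3*i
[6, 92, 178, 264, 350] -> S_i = 6 + 86*i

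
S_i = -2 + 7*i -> [-2, 5, 12, 19, 26]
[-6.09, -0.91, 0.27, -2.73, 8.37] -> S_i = Random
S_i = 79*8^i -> [79, 632, 5056, 40448, 323584]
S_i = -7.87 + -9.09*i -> [-7.87, -16.96, -26.05, -35.14, -44.23]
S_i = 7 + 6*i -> [7, 13, 19, 25, 31]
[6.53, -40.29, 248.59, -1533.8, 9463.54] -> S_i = 6.53*(-6.17)^i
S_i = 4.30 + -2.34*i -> [4.3, 1.96, -0.38, -2.72, -5.06]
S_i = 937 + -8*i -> [937, 929, 921, 913, 905]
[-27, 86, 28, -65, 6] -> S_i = Random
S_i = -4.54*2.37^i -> [-4.54, -10.76, -25.5, -60.44, -143.24]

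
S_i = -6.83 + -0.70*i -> [-6.83, -7.53, -8.23, -8.93, -9.63]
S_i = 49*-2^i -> [49, -98, 196, -392, 784]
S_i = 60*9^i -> [60, 540, 4860, 43740, 393660]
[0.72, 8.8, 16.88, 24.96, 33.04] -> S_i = 0.72 + 8.08*i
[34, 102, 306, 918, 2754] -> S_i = 34*3^i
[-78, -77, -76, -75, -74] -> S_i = -78 + 1*i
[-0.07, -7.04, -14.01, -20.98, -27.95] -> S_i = -0.07 + -6.97*i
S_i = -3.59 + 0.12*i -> [-3.59, -3.47, -3.35, -3.23, -3.11]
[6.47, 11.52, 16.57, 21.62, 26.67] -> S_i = 6.47 + 5.05*i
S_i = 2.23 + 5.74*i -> [2.23, 7.97, 13.71, 19.45, 25.19]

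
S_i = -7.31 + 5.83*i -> [-7.31, -1.48, 4.35, 10.18, 16.01]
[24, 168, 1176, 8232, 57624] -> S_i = 24*7^i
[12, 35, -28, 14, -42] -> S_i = Random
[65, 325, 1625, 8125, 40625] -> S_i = 65*5^i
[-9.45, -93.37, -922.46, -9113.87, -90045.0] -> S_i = -9.45*9.88^i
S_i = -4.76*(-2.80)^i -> [-4.76, 13.33, -37.32, 104.49, -292.58]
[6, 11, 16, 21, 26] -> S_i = 6 + 5*i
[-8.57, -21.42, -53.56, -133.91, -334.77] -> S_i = -8.57*2.50^i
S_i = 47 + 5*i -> [47, 52, 57, 62, 67]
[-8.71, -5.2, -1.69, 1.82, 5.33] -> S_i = -8.71 + 3.51*i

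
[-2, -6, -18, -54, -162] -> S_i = -2*3^i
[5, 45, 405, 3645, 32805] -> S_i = 5*9^i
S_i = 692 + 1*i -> [692, 693, 694, 695, 696]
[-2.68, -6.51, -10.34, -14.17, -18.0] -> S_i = -2.68 + -3.83*i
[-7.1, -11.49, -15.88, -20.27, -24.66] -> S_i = -7.10 + -4.39*i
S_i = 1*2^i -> [1, 2, 4, 8, 16]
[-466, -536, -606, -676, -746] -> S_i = -466 + -70*i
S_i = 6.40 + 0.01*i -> [6.4, 6.41, 6.42, 6.43, 6.44]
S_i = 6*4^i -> [6, 24, 96, 384, 1536]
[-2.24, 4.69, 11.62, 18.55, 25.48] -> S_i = -2.24 + 6.93*i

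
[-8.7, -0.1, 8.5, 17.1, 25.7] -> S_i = -8.70 + 8.60*i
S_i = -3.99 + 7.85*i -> [-3.99, 3.86, 11.71, 19.56, 27.41]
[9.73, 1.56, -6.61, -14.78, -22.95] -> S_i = 9.73 + -8.17*i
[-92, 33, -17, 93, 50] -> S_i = Random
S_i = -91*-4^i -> [-91, 364, -1456, 5824, -23296]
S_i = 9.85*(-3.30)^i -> [9.85, -32.5, 107.27, -353.98, 1168.13]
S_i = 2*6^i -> [2, 12, 72, 432, 2592]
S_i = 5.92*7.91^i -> [5.92, 46.83, 370.4, 2929.89, 23175.42]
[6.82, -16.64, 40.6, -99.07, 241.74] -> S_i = 6.82*(-2.44)^i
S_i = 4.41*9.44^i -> [4.41, 41.63, 392.99, 3709.83, 35020.84]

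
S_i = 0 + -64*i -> [0, -64, -128, -192, -256]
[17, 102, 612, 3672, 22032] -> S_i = 17*6^i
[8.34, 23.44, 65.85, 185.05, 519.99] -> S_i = 8.34*2.81^i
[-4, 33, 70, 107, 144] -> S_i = -4 + 37*i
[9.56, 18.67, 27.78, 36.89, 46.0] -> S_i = 9.56 + 9.11*i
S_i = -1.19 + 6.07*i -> [-1.19, 4.88, 10.95, 17.02, 23.09]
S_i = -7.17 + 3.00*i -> [-7.17, -4.17, -1.17, 1.83, 4.83]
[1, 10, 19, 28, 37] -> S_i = 1 + 9*i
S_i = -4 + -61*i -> [-4, -65, -126, -187, -248]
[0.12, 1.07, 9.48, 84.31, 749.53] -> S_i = 0.12*8.89^i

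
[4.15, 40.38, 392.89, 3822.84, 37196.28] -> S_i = 4.15*9.73^i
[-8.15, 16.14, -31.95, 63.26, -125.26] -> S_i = -8.15*(-1.98)^i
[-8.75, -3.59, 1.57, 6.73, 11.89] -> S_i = -8.75 + 5.16*i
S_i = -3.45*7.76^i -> [-3.45, -26.77, -207.75, -1612.15, -12510.25]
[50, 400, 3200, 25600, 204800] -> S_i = 50*8^i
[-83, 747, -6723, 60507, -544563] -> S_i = -83*-9^i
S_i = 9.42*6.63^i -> [9.42, 62.45, 414.07, 2745.31, 18201.41]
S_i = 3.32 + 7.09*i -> [3.32, 10.41, 17.5, 24.59, 31.68]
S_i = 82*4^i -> [82, 328, 1312, 5248, 20992]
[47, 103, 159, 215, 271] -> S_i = 47 + 56*i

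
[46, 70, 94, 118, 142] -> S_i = 46 + 24*i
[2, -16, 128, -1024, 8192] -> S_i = 2*-8^i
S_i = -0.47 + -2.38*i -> [-0.47, -2.85, -5.23, -7.61, -9.99]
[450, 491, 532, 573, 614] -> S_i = 450 + 41*i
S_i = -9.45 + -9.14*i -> [-9.45, -18.59, -27.73, -36.87, -46.01]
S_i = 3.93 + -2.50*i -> [3.93, 1.43, -1.07, -3.57, -6.07]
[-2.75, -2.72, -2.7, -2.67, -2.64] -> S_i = -2.75*0.99^i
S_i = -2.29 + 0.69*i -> [-2.29, -1.6, -0.91, -0.22, 0.47]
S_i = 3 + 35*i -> [3, 38, 73, 108, 143]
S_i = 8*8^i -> [8, 64, 512, 4096, 32768]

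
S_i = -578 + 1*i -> [-578, -577, -576, -575, -574]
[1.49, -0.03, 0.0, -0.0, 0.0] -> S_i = 1.49*(-0.02)^i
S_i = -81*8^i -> [-81, -648, -5184, -41472, -331776]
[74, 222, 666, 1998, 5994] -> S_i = 74*3^i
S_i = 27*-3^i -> [27, -81, 243, -729, 2187]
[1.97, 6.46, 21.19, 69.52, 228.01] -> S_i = 1.97*3.28^i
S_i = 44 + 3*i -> [44, 47, 50, 53, 56]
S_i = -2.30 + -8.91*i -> [-2.3, -11.21, -20.12, -29.03, -37.94]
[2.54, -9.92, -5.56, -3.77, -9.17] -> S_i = Random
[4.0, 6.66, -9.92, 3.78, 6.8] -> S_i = Random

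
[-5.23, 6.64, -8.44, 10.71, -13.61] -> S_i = -5.23*(-1.27)^i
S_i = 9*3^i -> [9, 27, 81, 243, 729]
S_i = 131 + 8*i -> [131, 139, 147, 155, 163]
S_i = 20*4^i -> [20, 80, 320, 1280, 5120]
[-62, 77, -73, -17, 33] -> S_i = Random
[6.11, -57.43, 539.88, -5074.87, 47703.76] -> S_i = 6.11*(-9.40)^i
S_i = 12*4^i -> [12, 48, 192, 768, 3072]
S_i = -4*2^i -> [-4, -8, -16, -32, -64]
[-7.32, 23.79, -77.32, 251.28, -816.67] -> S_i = -7.32*(-3.25)^i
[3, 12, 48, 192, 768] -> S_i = 3*4^i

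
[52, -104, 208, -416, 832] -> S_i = 52*-2^i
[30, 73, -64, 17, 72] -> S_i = Random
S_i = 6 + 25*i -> [6, 31, 56, 81, 106]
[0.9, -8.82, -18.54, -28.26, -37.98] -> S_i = 0.90 + -9.72*i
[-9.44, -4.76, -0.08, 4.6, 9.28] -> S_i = -9.44 + 4.68*i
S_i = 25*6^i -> [25, 150, 900, 5400, 32400]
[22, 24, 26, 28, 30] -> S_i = 22 + 2*i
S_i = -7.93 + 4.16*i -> [-7.93, -3.77, 0.39, 4.55, 8.71]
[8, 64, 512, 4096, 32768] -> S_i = 8*8^i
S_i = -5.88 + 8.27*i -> [-5.88, 2.39, 10.66, 18.93, 27.2]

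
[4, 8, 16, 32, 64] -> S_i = 4*2^i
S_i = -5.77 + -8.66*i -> [-5.77, -14.43, -23.09, -31.75, -40.41]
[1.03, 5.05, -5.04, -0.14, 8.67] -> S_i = Random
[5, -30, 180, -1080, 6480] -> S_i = 5*-6^i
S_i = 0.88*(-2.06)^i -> [0.88, -1.81, 3.73, -7.69, 15.85]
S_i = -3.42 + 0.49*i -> [-3.42, -2.93, -2.44, -1.95, -1.46]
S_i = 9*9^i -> [9, 81, 729, 6561, 59049]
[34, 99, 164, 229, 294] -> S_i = 34 + 65*i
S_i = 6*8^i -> [6, 48, 384, 3072, 24576]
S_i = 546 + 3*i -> [546, 549, 552, 555, 558]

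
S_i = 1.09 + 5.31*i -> [1.09, 6.4, 11.71, 17.02, 22.33]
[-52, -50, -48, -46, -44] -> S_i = -52 + 2*i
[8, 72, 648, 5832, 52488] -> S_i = 8*9^i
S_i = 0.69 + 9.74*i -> [0.69, 10.43, 20.17, 29.91, 39.65]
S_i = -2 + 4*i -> [-2, 2, 6, 10, 14]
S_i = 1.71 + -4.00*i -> [1.71, -2.29, -6.29, -10.29, -14.29]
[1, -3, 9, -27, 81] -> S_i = 1*-3^i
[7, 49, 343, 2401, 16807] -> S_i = 7*7^i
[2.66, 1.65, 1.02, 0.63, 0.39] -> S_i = 2.66*0.62^i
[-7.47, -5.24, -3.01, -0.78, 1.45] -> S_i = -7.47 + 2.23*i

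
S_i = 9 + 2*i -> [9, 11, 13, 15, 17]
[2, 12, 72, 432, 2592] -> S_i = 2*6^i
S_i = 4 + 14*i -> [4, 18, 32, 46, 60]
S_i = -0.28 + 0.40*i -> [-0.28, 0.12, 0.52, 0.92, 1.32]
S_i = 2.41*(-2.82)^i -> [2.41, -6.8, 19.17, -54.05, 152.41]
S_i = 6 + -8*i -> [6, -2, -10, -18, -26]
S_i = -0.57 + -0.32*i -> [-0.57, -0.89, -1.21, -1.53, -1.85]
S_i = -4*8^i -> [-4, -32, -256, -2048, -16384]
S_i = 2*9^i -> [2, 18, 162, 1458, 13122]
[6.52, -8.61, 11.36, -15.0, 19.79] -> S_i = 6.52*(-1.32)^i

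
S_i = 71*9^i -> [71, 639, 5751, 51759, 465831]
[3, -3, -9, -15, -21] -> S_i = 3 + -6*i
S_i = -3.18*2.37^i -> [-3.18, -7.54, -17.86, -42.33, -100.33]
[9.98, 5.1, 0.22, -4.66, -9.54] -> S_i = 9.98 + -4.88*i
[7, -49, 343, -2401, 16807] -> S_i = 7*-7^i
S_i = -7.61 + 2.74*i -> [-7.61, -4.87, -2.13, 0.61, 3.35]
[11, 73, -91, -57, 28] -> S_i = Random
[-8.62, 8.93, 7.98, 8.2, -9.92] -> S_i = Random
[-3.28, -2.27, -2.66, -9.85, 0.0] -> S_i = Random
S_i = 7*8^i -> [7, 56, 448, 3584, 28672]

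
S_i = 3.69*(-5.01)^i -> [3.69, -18.49, 92.62, -464.02, 2324.76]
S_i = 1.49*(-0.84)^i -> [1.49, -1.25, 1.05, -0.88, 0.74]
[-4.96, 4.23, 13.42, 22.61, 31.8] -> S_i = -4.96 + 9.19*i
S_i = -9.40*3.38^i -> [-9.4, -31.77, -107.39, -362.98, -1226.86]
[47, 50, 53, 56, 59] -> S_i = 47 + 3*i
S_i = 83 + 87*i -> [83, 170, 257, 344, 431]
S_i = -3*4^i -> [-3, -12, -48, -192, -768]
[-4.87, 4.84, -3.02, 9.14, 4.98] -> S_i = Random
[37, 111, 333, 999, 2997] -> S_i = 37*3^i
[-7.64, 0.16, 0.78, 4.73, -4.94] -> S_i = Random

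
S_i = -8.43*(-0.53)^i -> [-8.43, 4.47, -2.37, 1.26, -0.67]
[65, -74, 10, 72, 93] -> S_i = Random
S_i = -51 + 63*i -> [-51, 12, 75, 138, 201]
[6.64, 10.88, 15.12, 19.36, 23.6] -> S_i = 6.64 + 4.24*i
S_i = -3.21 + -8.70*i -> [-3.21, -11.91, -20.61, -29.31, -38.01]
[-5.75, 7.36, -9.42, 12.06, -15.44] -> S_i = -5.75*(-1.28)^i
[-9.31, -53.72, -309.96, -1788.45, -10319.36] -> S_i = -9.31*5.77^i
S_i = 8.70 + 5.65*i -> [8.7, 14.35, 20.0, 25.65, 31.3]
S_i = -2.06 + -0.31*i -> [-2.06, -2.37, -2.68, -2.99, -3.3]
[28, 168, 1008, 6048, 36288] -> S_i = 28*6^i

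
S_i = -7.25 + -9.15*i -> [-7.25, -16.4, -25.55, -34.7, -43.85]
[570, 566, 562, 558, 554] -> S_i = 570 + -4*i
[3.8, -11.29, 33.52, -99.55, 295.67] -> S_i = 3.80*(-2.97)^i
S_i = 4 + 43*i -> [4, 47, 90, 133, 176]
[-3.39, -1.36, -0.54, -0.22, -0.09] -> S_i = -3.39*0.40^i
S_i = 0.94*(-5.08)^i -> [0.94, -4.78, 24.26, -123.23, 626.01]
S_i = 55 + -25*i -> [55, 30, 5, -20, -45]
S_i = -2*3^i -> [-2, -6, -18, -54, -162]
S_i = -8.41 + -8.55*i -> [-8.41, -16.96, -25.51, -34.06, -42.61]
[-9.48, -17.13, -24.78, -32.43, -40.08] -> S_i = -9.48 + -7.65*i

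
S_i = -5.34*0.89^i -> [-5.34, -4.75, -4.23, -3.76, -3.35]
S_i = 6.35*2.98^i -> [6.35, 18.92, 56.39, 168.04, 500.77]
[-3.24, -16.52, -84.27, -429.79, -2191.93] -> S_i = -3.24*5.10^i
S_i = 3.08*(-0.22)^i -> [3.08, -0.68, 0.15, -0.03, 0.01]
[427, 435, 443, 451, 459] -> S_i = 427 + 8*i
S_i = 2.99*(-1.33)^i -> [2.99, -3.98, 5.29, -7.03, 9.36]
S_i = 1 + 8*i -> [1, 9, 17, 25, 33]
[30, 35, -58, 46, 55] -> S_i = Random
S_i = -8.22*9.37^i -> [-8.22, -77.02, -721.69, -6762.24, -63362.19]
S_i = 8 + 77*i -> [8, 85, 162, 239, 316]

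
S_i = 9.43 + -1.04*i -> [9.43, 8.39, 7.35, 6.31, 5.27]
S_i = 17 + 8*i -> [17, 25, 33, 41, 49]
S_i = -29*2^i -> [-29, -58, -116, -232, -464]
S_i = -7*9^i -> [-7, -63, -567, -5103, -45927]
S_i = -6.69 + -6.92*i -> [-6.69, -13.61, -20.53, -27.45, -34.37]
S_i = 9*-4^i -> [9, -36, 144, -576, 2304]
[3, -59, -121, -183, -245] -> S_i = 3 + -62*i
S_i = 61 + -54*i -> [61, 7, -47, -101, -155]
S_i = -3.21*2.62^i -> [-3.21, -8.41, -22.03, -57.73, -151.26]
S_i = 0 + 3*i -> [0, 3, 6, 9, 12]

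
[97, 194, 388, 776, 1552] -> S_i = 97*2^i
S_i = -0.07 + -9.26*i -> [-0.07, -9.33, -18.59, -27.85, -37.11]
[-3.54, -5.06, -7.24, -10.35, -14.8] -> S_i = -3.54*1.43^i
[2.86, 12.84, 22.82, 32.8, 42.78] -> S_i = 2.86 + 9.98*i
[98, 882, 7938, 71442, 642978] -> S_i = 98*9^i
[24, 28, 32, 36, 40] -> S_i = 24 + 4*i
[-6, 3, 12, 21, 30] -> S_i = -6 + 9*i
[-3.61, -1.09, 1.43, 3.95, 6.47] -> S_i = -3.61 + 2.52*i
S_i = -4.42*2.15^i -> [-4.42, -9.5, -20.43, -43.93, -94.44]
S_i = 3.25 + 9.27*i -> [3.25, 12.52, 21.79, 31.06, 40.33]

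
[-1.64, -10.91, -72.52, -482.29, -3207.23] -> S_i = -1.64*6.65^i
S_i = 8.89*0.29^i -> [8.89, 2.58, 0.75, 0.22, 0.06]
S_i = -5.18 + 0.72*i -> [-5.18, -4.46, -3.74, -3.02, -2.3]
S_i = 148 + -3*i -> [148, 145, 142, 139, 136]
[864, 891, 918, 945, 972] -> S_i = 864 + 27*i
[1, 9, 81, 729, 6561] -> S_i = 1*9^i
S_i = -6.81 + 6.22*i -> [-6.81, -0.59, 5.63, 11.85, 18.07]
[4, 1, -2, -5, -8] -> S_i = 4 + -3*i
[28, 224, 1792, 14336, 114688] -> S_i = 28*8^i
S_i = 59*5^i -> [59, 295, 1475, 7375, 36875]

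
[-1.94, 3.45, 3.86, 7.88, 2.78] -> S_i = Random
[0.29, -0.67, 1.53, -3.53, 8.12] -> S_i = 0.29*(-2.30)^i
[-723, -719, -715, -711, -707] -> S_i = -723 + 4*i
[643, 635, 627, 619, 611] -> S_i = 643 + -8*i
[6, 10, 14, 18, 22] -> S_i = 6 + 4*i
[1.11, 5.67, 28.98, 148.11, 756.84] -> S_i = 1.11*5.11^i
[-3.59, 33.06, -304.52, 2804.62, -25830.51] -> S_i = -3.59*(-9.21)^i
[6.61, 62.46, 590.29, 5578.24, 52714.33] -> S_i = 6.61*9.45^i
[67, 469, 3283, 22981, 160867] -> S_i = 67*7^i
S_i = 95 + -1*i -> [95, 94, 93, 92, 91]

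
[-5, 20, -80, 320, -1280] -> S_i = -5*-4^i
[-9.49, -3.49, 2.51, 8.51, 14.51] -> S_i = -9.49 + 6.00*i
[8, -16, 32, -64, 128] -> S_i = 8*-2^i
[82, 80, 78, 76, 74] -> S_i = 82 + -2*i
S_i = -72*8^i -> [-72, -576, -4608, -36864, -294912]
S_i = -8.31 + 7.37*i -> [-8.31, -0.94, 6.43, 13.8, 21.17]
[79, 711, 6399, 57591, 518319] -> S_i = 79*9^i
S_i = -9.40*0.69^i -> [-9.4, -6.49, -4.48, -3.09, -2.13]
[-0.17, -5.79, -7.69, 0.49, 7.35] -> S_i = Random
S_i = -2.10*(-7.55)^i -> [-2.1, 15.86, -119.71, 903.77, -6823.5]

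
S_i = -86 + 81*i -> [-86, -5, 76, 157, 238]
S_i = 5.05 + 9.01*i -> [5.05, 14.06, 23.07, 32.08, 41.09]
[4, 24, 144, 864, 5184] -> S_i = 4*6^i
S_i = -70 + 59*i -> [-70, -11, 48, 107, 166]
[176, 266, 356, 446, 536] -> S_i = 176 + 90*i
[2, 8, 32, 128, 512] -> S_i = 2*4^i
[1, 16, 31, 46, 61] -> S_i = 1 + 15*i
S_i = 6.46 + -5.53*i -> [6.46, 0.93, -4.6, -10.13, -15.66]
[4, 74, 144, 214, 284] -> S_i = 4 + 70*i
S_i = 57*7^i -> [57, 399, 2793, 19551, 136857]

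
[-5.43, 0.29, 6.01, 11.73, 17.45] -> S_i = -5.43 + 5.72*i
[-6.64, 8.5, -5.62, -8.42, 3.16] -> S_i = Random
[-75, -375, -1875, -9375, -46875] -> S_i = -75*5^i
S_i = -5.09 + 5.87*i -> [-5.09, 0.78, 6.65, 12.52, 18.39]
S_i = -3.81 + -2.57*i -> [-3.81, -6.38, -8.95, -11.52, -14.09]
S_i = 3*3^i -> [3, 9, 27, 81, 243]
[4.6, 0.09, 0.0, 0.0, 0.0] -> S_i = 4.60*0.02^i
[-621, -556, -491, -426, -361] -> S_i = -621 + 65*i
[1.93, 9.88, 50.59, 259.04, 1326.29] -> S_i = 1.93*5.12^i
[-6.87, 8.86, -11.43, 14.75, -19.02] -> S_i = -6.87*(-1.29)^i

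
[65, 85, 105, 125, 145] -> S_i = 65 + 20*i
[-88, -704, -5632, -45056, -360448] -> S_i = -88*8^i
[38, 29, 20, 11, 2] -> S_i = 38 + -9*i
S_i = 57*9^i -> [57, 513, 4617, 41553, 373977]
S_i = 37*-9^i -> [37, -333, 2997, -26973, 242757]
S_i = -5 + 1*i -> [-5, -4, -3, -2, -1]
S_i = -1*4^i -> [-1, -4, -16, -64, -256]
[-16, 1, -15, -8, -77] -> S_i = Random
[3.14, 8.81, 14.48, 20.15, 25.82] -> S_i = 3.14 + 5.67*i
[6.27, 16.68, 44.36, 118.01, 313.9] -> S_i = 6.27*2.66^i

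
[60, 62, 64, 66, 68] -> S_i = 60 + 2*i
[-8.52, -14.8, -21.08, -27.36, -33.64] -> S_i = -8.52 + -6.28*i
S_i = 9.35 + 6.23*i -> [9.35, 15.58, 21.81, 28.04, 34.27]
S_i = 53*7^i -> [53, 371, 2597, 18179, 127253]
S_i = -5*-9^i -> [-5, 45, -405, 3645, -32805]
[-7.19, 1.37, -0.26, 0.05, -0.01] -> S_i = -7.19*(-0.19)^i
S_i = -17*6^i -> [-17, -102, -612, -3672, -22032]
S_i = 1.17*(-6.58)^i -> [1.17, -7.7, 50.66, -333.32, 2193.26]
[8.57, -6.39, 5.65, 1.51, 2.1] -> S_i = Random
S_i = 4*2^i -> [4, 8, 16, 32, 64]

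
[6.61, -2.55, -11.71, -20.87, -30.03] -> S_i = 6.61 + -9.16*i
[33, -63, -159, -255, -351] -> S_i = 33 + -96*i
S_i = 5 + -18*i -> [5, -13, -31, -49, -67]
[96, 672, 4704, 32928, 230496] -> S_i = 96*7^i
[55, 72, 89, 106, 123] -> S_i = 55 + 17*i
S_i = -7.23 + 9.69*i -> [-7.23, 2.46, 12.15, 21.84, 31.53]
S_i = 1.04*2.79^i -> [1.04, 2.9, 8.1, 22.59, 63.02]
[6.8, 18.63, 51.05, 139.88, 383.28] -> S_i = 6.80*2.74^i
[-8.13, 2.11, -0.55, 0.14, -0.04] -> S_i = -8.13*(-0.26)^i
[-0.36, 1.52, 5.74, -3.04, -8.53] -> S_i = Random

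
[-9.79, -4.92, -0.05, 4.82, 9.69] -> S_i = -9.79 + 4.87*i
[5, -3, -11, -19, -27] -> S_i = 5 + -8*i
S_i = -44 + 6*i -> [-44, -38, -32, -26, -20]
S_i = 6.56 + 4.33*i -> [6.56, 10.89, 15.22, 19.55, 23.88]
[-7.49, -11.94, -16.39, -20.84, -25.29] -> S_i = -7.49 + -4.45*i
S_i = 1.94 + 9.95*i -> [1.94, 11.89, 21.84, 31.79, 41.74]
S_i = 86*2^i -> [86, 172, 344, 688, 1376]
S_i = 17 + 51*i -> [17, 68, 119, 170, 221]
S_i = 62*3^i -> [62, 186, 558, 1674, 5022]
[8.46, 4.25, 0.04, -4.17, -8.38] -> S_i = 8.46 + -4.21*i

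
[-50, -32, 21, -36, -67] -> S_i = Random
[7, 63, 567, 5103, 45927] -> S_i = 7*9^i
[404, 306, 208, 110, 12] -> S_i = 404 + -98*i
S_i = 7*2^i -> [7, 14, 28, 56, 112]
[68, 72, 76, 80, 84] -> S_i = 68 + 4*i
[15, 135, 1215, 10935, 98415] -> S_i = 15*9^i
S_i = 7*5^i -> [7, 35, 175, 875, 4375]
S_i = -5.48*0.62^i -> [-5.48, -3.4, -2.11, -1.31, -0.81]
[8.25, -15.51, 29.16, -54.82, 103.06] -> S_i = 8.25*(-1.88)^i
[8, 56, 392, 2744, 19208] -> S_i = 8*7^i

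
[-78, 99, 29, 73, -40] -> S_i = Random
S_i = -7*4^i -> [-7, -28, -112, -448, -1792]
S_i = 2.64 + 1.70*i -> [2.64, 4.34, 6.04, 7.74, 9.44]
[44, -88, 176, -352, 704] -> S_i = 44*-2^i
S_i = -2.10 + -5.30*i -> [-2.1, -7.4, -12.7, -18.0, -23.3]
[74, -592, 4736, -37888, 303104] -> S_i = 74*-8^i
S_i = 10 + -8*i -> [10, 2, -6, -14, -22]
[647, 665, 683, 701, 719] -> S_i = 647 + 18*i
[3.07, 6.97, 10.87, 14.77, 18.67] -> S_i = 3.07 + 3.90*i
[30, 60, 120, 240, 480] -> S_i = 30*2^i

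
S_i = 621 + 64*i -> [621, 685, 749, 813, 877]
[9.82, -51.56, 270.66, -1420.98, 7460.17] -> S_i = 9.82*(-5.25)^i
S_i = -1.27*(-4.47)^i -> [-1.27, 5.68, -25.38, 113.43, -507.03]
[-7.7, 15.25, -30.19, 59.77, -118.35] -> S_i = -7.70*(-1.98)^i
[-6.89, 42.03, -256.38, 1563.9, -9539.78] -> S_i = -6.89*(-6.10)^i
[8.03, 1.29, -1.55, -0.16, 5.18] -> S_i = Random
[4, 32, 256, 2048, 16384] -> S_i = 4*8^i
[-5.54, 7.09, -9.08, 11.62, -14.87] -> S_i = -5.54*(-1.28)^i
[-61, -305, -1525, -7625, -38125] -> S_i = -61*5^i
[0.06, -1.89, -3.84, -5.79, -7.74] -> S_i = 0.06 + -1.95*i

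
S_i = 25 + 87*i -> [25, 112, 199, 286, 373]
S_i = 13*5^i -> [13, 65, 325, 1625, 8125]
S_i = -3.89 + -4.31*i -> [-3.89, -8.2, -12.51, -16.82, -21.13]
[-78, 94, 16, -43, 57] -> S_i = Random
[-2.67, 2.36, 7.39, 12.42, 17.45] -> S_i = -2.67 + 5.03*i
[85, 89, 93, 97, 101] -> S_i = 85 + 4*i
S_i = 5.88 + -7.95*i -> [5.88, -2.07, -10.02, -17.97, -25.92]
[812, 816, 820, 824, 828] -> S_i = 812 + 4*i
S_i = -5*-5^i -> [-5, 25, -125, 625, -3125]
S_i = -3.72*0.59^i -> [-3.72, -2.19, -1.29, -0.76, -0.45]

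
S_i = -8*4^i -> [-8, -32, -128, -512, -2048]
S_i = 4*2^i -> [4, 8, 16, 32, 64]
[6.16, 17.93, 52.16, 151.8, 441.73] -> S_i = 6.16*2.91^i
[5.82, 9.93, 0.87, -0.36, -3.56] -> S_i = Random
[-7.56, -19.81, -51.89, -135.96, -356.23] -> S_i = -7.56*2.62^i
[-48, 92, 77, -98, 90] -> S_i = Random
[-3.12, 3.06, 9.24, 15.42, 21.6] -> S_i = -3.12 + 6.18*i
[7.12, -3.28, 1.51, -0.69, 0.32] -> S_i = 7.12*(-0.46)^i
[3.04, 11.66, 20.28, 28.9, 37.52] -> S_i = 3.04 + 8.62*i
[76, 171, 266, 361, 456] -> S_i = 76 + 95*i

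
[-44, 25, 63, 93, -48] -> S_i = Random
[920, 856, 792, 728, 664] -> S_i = 920 + -64*i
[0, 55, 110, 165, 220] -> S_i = 0 + 55*i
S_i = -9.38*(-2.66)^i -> [-9.38, 24.95, -66.37, 176.54, -469.6]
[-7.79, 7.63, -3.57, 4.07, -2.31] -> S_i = Random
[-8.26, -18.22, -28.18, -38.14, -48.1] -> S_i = -8.26 + -9.96*i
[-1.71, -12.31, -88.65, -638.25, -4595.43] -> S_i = -1.71*7.20^i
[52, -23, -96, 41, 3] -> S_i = Random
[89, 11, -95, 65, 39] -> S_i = Random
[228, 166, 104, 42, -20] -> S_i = 228 + -62*i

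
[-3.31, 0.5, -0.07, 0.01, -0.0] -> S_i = -3.31*(-0.15)^i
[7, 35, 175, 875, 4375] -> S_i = 7*5^i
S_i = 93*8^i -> [93, 744, 5952, 47616, 380928]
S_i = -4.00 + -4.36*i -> [-4.0, -8.36, -12.72, -17.08, -21.44]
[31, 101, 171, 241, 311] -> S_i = 31 + 70*i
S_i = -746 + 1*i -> [-746, -745, -744, -743, -742]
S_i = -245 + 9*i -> [-245, -236, -227, -218, -209]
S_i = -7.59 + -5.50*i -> [-7.59, -13.09, -18.59, -24.09, -29.59]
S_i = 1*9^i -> [1, 9, 81, 729, 6561]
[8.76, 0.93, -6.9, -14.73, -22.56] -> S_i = 8.76 + -7.83*i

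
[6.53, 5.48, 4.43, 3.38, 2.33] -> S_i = 6.53 + -1.05*i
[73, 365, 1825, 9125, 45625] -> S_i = 73*5^i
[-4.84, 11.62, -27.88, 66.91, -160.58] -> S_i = -4.84*(-2.40)^i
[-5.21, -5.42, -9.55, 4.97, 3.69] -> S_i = Random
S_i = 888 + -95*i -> [888, 793, 698, 603, 508]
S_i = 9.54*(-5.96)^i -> [9.54, -56.86, 338.88, -2019.7, 12037.42]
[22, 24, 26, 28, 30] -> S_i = 22 + 2*i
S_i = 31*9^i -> [31, 279, 2511, 22599, 203391]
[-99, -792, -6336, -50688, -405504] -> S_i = -99*8^i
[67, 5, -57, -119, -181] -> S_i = 67 + -62*i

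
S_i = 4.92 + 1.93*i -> [4.92, 6.85, 8.78, 10.71, 12.64]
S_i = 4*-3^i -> [4, -12, 36, -108, 324]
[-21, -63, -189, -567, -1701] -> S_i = -21*3^i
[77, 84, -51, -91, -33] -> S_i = Random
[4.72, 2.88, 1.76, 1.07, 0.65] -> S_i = 4.72*0.61^i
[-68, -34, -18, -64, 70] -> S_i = Random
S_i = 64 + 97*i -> [64, 161, 258, 355, 452]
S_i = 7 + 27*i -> [7, 34, 61, 88, 115]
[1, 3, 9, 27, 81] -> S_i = 1*3^i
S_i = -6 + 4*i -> [-6, -2, 2, 6, 10]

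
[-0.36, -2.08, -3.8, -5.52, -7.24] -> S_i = -0.36 + -1.72*i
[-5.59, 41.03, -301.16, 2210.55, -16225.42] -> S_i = -5.59*(-7.34)^i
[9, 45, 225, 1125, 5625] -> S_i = 9*5^i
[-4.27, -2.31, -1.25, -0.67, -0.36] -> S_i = -4.27*0.54^i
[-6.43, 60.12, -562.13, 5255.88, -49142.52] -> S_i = -6.43*(-9.35)^i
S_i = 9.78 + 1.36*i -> [9.78, 11.14, 12.5, 13.86, 15.22]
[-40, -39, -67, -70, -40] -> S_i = Random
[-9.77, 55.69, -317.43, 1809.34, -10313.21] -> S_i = -9.77*(-5.70)^i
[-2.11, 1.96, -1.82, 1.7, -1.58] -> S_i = -2.11*(-0.93)^i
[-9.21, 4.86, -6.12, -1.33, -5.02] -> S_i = Random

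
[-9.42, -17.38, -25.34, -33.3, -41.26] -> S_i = -9.42 + -7.96*i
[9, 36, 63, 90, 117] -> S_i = 9 + 27*i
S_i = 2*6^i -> [2, 12, 72, 432, 2592]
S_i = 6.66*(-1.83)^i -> [6.66, -12.19, 22.3, -40.82, 74.69]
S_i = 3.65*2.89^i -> [3.65, 10.55, 30.49, 88.1, 254.62]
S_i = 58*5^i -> [58, 290, 1450, 7250, 36250]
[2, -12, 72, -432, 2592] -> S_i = 2*-6^i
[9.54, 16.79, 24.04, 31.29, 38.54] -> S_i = 9.54 + 7.25*i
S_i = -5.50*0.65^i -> [-5.5, -3.58, -2.32, -1.51, -0.98]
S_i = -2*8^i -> [-2, -16, -128, -1024, -8192]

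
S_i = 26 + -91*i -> [26, -65, -156, -247, -338]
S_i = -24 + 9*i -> [-24, -15, -6, 3, 12]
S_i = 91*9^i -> [91, 819, 7371, 66339, 597051]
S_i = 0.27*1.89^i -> [0.27, 0.51, 0.96, 1.82, 3.45]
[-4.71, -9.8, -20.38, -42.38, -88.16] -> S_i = -4.71*2.08^i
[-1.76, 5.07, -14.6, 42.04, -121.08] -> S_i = -1.76*(-2.88)^i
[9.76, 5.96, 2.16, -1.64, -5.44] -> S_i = 9.76 + -3.80*i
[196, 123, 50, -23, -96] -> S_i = 196 + -73*i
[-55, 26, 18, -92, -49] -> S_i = Random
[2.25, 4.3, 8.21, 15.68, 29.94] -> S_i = 2.25*1.91^i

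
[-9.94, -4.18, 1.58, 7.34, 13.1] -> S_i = -9.94 + 5.76*i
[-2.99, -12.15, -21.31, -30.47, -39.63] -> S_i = -2.99 + -9.16*i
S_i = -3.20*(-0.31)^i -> [-3.2, 0.99, -0.31, 0.1, -0.03]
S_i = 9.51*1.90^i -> [9.51, 18.07, 34.33, 65.23, 123.94]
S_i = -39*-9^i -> [-39, 351, -3159, 28431, -255879]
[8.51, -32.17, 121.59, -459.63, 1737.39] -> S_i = 8.51*(-3.78)^i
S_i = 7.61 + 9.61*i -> [7.61, 17.22, 26.83, 36.44, 46.05]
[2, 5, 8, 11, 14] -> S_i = 2 + 3*i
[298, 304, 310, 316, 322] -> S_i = 298 + 6*i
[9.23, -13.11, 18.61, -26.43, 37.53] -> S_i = 9.23*(-1.42)^i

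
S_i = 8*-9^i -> [8, -72, 648, -5832, 52488]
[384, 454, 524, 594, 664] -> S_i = 384 + 70*i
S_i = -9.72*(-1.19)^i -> [-9.72, 11.57, -13.76, 16.38, -19.49]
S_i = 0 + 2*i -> [0, 2, 4, 6, 8]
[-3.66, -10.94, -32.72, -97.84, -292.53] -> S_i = -3.66*2.99^i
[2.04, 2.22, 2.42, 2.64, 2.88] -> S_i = 2.04*1.09^i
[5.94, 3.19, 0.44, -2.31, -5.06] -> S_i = 5.94 + -2.75*i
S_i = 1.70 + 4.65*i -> [1.7, 6.35, 11.0, 15.65, 20.3]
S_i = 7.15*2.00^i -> [7.15, 14.3, 28.6, 57.2, 114.4]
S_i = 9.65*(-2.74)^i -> [9.65, -26.44, 72.45, -198.51, 543.91]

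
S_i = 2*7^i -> [2, 14, 98, 686, 4802]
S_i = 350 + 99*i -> [350, 449, 548, 647, 746]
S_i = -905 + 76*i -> [-905, -829, -753, -677, -601]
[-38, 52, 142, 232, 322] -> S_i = -38 + 90*i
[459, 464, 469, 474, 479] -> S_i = 459 + 5*i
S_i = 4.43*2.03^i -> [4.43, 8.99, 18.26, 37.06, 75.23]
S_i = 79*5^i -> [79, 395, 1975, 9875, 49375]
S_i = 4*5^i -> [4, 20, 100, 500, 2500]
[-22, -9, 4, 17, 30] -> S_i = -22 + 13*i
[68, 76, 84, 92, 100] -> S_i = 68 + 8*i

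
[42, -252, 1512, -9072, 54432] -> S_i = 42*-6^i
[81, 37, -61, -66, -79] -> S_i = Random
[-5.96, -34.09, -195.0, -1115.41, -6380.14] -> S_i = -5.96*5.72^i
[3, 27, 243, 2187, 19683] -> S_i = 3*9^i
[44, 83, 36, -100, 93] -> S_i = Random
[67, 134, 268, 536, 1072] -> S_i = 67*2^i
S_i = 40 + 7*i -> [40, 47, 54, 61, 68]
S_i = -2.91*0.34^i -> [-2.91, -0.99, -0.34, -0.11, -0.04]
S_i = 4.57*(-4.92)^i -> [4.57, -22.48, 110.62, -544.27, 2677.79]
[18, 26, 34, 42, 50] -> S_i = 18 + 8*i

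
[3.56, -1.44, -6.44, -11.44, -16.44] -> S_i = 3.56 + -5.00*i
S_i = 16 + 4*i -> [16, 20, 24, 28, 32]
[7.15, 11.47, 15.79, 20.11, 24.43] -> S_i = 7.15 + 4.32*i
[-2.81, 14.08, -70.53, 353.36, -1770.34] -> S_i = -2.81*(-5.01)^i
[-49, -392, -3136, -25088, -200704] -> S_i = -49*8^i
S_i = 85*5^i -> [85, 425, 2125, 10625, 53125]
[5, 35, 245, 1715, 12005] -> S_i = 5*7^i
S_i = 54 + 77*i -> [54, 131, 208, 285, 362]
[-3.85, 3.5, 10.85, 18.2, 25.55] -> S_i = -3.85 + 7.35*i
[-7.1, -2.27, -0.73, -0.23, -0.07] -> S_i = -7.10*0.32^i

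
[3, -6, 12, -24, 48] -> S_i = 3*-2^i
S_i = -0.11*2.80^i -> [-0.11, -0.31, -0.86, -2.41, -6.76]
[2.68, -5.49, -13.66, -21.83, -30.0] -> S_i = 2.68 + -8.17*i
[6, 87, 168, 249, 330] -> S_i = 6 + 81*i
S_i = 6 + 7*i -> [6, 13, 20, 27, 34]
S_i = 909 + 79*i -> [909, 988, 1067, 1146, 1225]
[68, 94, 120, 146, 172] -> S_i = 68 + 26*i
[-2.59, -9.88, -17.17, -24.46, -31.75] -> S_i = -2.59 + -7.29*i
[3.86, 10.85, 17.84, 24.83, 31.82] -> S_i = 3.86 + 6.99*i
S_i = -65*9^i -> [-65, -585, -5265, -47385, -426465]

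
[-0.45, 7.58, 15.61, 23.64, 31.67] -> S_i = -0.45 + 8.03*i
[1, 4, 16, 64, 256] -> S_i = 1*4^i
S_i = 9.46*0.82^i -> [9.46, 7.76, 6.36, 5.22, 4.28]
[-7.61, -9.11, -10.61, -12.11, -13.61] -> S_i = -7.61 + -1.50*i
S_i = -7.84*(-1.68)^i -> [-7.84, 13.17, -22.13, 37.17, -62.45]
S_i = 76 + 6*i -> [76, 82, 88, 94, 100]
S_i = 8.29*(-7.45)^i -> [8.29, -61.76, 460.12, -3427.86, 25537.57]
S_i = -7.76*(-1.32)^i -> [-7.76, 10.24, -13.52, 17.85, -23.56]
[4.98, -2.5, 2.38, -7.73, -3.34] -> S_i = Random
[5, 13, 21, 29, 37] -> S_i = 5 + 8*i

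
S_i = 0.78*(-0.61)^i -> [0.78, -0.48, 0.29, -0.18, 0.11]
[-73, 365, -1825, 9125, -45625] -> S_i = -73*-5^i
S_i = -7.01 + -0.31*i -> [-7.01, -7.32, -7.63, -7.94, -8.25]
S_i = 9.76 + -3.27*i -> [9.76, 6.49, 3.22, -0.05, -3.32]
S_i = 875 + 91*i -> [875, 966, 1057, 1148, 1239]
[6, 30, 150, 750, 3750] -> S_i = 6*5^i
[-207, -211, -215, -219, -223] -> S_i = -207 + -4*i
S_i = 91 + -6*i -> [91, 85, 79, 73, 67]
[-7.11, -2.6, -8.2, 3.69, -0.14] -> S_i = Random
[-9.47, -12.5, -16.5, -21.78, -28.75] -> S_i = -9.47*1.32^i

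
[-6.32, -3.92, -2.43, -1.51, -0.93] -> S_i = -6.32*0.62^i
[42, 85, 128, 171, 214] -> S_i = 42 + 43*i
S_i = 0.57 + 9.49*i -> [0.57, 10.06, 19.55, 29.04, 38.53]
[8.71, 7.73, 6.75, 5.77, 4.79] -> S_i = 8.71 + -0.98*i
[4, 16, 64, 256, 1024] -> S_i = 4*4^i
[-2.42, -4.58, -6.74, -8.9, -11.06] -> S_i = -2.42 + -2.16*i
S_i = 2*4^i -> [2, 8, 32, 128, 512]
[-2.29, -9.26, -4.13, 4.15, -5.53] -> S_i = Random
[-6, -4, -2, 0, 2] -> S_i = -6 + 2*i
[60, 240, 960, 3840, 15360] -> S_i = 60*4^i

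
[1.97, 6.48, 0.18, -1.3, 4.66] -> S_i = Random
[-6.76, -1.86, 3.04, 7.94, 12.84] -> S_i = -6.76 + 4.90*i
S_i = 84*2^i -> [84, 168, 336, 672, 1344]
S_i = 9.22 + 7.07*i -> [9.22, 16.29, 23.36, 30.43, 37.5]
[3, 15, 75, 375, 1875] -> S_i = 3*5^i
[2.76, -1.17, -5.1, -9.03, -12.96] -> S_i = 2.76 + -3.93*i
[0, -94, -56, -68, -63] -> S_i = Random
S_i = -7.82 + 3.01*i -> [-7.82, -4.81, -1.8, 1.21, 4.22]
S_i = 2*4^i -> [2, 8, 32, 128, 512]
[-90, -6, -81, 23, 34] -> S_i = Random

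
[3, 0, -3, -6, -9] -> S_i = 3 + -3*i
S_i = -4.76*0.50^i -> [-4.76, -2.38, -1.19, -0.6, -0.3]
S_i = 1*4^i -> [1, 4, 16, 64, 256]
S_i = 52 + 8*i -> [52, 60, 68, 76, 84]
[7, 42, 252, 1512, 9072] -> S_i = 7*6^i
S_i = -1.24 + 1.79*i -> [-1.24, 0.55, 2.34, 4.13, 5.92]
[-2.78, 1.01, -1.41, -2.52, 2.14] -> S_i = Random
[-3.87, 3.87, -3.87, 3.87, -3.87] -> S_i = -3.87*(-1.00)^i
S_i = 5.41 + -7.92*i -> [5.41, -2.51, -10.43, -18.35, -26.27]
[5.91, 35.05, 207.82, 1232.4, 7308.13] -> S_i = 5.91*5.93^i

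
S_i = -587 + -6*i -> [-587, -593, -599, -605, -611]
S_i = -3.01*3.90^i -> [-3.01, -11.74, -45.78, -178.55, -696.35]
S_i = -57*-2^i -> [-57, 114, -228, 456, -912]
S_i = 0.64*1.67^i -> [0.64, 1.07, 1.78, 2.98, 4.98]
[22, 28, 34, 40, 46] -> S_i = 22 + 6*i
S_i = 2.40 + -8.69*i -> [2.4, -6.29, -14.98, -23.67, -32.36]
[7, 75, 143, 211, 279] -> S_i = 7 + 68*i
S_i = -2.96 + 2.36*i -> [-2.96, -0.6, 1.76, 4.12, 6.48]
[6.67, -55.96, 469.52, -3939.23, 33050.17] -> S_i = 6.67*(-8.39)^i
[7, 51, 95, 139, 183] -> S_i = 7 + 44*i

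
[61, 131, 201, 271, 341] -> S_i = 61 + 70*i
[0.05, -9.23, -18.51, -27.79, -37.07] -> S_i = 0.05 + -9.28*i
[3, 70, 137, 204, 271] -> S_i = 3 + 67*i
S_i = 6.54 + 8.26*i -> [6.54, 14.8, 23.06, 31.32, 39.58]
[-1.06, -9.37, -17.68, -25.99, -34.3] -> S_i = -1.06 + -8.31*i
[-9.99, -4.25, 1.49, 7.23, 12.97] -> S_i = -9.99 + 5.74*i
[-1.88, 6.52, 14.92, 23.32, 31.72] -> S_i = -1.88 + 8.40*i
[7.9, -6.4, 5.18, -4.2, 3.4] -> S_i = 7.90*(-0.81)^i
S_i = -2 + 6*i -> [-2, 4, 10, 16, 22]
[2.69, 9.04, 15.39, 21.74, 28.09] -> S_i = 2.69 + 6.35*i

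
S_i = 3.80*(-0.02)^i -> [3.8, -0.08, 0.0, -0.0, 0.0]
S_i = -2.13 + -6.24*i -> [-2.13, -8.37, -14.61, -20.85, -27.09]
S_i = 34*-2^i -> [34, -68, 136, -272, 544]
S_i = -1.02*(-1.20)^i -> [-1.02, 1.22, -1.47, 1.76, -2.12]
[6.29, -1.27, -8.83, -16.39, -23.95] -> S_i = 6.29 + -7.56*i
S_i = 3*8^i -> [3, 24, 192, 1536, 12288]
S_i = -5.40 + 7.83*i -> [-5.4, 2.43, 10.26, 18.09, 25.92]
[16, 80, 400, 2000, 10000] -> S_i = 16*5^i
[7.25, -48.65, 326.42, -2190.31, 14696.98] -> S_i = 7.25*(-6.71)^i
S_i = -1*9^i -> [-1, -9, -81, -729, -6561]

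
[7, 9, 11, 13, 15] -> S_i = 7 + 2*i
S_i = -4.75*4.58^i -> [-4.75, -21.76, -99.64, -456.34, -2090.04]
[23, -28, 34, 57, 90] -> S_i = Random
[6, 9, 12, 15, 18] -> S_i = 6 + 3*i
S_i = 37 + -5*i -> [37, 32, 27, 22, 17]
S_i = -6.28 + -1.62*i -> [-6.28, -7.9, -9.52, -11.14, -12.76]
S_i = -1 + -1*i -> [-1, -2, -3, -4, -5]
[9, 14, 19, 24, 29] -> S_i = 9 + 5*i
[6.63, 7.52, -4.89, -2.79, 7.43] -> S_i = Random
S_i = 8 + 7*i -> [8, 15, 22, 29, 36]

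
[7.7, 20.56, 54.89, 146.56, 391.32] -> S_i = 7.70*2.67^i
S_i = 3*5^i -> [3, 15, 75, 375, 1875]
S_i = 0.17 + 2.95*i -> [0.17, 3.12, 6.07, 9.02, 11.97]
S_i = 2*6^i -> [2, 12, 72, 432, 2592]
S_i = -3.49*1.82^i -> [-3.49, -6.35, -11.56, -21.04, -38.29]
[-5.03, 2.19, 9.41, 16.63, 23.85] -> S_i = -5.03 + 7.22*i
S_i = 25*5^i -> [25, 125, 625, 3125, 15625]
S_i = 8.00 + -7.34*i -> [8.0, 0.66, -6.68, -14.02, -21.36]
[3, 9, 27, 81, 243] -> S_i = 3*3^i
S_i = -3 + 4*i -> [-3, 1, 5, 9, 13]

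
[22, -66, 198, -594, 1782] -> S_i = 22*-3^i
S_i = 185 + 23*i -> [185, 208, 231, 254, 277]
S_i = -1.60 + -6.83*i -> [-1.6, -8.43, -15.26, -22.09, -28.92]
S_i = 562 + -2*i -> [562, 560, 558, 556, 554]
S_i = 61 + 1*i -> [61, 62, 63, 64, 65]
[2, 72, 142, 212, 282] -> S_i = 2 + 70*i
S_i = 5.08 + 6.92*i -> [5.08, 12.0, 18.92, 25.84, 32.76]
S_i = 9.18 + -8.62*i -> [9.18, 0.56, -8.06, -16.68, -25.3]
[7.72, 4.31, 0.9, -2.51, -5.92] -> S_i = 7.72 + -3.41*i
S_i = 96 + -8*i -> [96, 88, 80, 72, 64]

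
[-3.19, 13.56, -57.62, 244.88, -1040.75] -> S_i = -3.19*(-4.25)^i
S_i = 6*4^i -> [6, 24, 96, 384, 1536]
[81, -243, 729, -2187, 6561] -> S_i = 81*-3^i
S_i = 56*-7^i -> [56, -392, 2744, -19208, 134456]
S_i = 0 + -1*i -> [0, -1, -2, -3, -4]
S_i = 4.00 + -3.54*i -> [4.0, 0.46, -3.08, -6.62, -10.16]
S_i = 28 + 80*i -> [28, 108, 188, 268, 348]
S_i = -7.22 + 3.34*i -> [-7.22, -3.88, -0.54, 2.8, 6.14]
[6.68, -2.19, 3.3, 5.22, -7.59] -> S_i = Random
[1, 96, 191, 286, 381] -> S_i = 1 + 95*i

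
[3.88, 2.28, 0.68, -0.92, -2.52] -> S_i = 3.88 + -1.60*i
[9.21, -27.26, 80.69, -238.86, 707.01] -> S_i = 9.21*(-2.96)^i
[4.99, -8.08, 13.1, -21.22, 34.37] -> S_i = 4.99*(-1.62)^i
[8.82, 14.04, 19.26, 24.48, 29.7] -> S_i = 8.82 + 5.22*i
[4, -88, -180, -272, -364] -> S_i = 4 + -92*i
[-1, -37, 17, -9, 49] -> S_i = Random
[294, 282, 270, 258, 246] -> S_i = 294 + -12*i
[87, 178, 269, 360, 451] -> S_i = 87 + 91*i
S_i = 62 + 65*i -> [62, 127, 192, 257, 322]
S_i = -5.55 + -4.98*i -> [-5.55, -10.53, -15.51, -20.49, -25.47]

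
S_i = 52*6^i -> [52, 312, 1872, 11232, 67392]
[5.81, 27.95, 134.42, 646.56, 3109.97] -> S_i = 5.81*4.81^i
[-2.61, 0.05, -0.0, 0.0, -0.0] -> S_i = -2.61*(-0.02)^i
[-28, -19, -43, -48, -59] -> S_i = Random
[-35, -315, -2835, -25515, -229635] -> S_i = -35*9^i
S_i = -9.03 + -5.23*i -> [-9.03, -14.26, -19.49, -24.72, -29.95]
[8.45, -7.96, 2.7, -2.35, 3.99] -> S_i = Random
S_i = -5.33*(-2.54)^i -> [-5.33, 13.54, -34.39, 87.34, -221.85]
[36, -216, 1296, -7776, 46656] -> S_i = 36*-6^i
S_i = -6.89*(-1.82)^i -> [-6.89, 12.54, -22.82, 41.54, -75.6]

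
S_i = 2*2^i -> [2, 4, 8, 16, 32]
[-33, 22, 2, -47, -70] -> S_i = Random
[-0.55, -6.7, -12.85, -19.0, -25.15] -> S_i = -0.55 + -6.15*i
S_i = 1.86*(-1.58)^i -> [1.86, -2.94, 4.64, -7.34, 11.59]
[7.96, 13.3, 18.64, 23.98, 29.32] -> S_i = 7.96 + 5.34*i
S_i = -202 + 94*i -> [-202, -108, -14, 80, 174]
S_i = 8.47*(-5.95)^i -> [8.47, -50.4, 299.86, -1784.16, 10615.76]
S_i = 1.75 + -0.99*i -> [1.75, 0.76, -0.23, -1.22, -2.21]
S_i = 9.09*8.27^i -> [9.09, 75.17, 621.69, 5141.39, 42519.28]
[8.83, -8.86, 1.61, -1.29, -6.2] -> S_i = Random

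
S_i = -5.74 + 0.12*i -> [-5.74, -5.62, -5.5, -5.38, -5.26]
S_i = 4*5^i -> [4, 20, 100, 500, 2500]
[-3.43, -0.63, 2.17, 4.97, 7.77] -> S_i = -3.43 + 2.80*i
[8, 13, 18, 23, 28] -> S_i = 8 + 5*i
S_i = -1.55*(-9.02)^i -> [-1.55, 13.98, -126.11, 1137.5, -10260.25]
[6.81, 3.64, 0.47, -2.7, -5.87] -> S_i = 6.81 + -3.17*i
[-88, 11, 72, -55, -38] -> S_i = Random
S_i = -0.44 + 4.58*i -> [-0.44, 4.14, 8.72, 13.3, 17.88]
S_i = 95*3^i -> [95, 285, 855, 2565, 7695]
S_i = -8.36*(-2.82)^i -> [-8.36, 23.58, -66.48, 187.48, -528.69]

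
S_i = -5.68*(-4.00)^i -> [-5.68, 22.72, -90.88, 363.52, -1454.08]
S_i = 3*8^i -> [3, 24, 192, 1536, 12288]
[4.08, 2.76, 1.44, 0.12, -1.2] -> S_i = 4.08 + -1.32*i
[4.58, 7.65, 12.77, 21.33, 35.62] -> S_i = 4.58*1.67^i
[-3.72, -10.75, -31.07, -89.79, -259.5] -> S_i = -3.72*2.89^i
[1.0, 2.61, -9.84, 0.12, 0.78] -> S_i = Random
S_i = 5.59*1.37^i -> [5.59, 7.66, 10.49, 14.37, 19.69]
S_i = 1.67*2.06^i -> [1.67, 3.44, 7.09, 14.6, 30.07]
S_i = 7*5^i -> [7, 35, 175, 875, 4375]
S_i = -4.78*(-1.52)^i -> [-4.78, 7.27, -11.04, 16.79, -25.52]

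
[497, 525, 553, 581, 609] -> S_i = 497 + 28*i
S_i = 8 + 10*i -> [8, 18, 28, 38, 48]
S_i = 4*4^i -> [4, 16, 64, 256, 1024]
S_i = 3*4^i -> [3, 12, 48, 192, 768]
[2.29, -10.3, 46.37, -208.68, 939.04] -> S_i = 2.29*(-4.50)^i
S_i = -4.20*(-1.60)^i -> [-4.2, 6.72, -10.75, 17.2, -27.53]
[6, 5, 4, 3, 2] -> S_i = 6 + -1*i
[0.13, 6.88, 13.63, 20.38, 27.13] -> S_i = 0.13 + 6.75*i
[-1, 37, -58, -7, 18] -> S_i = Random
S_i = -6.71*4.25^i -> [-6.71, -28.52, -121.2, -515.1, -2189.16]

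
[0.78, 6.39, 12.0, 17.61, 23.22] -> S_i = 0.78 + 5.61*i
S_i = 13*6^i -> [13, 78, 468, 2808, 16848]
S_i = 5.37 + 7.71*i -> [5.37, 13.08, 20.79, 28.5, 36.21]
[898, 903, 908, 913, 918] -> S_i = 898 + 5*i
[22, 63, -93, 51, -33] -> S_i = Random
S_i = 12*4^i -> [12, 48, 192, 768, 3072]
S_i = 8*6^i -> [8, 48, 288, 1728, 10368]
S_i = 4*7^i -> [4, 28, 196, 1372, 9604]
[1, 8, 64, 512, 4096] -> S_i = 1*8^i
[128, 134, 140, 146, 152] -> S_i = 128 + 6*i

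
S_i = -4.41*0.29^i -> [-4.41, -1.28, -0.37, -0.11, -0.03]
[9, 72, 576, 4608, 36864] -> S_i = 9*8^i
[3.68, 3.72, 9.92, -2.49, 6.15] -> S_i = Random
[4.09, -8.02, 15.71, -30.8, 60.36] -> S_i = 4.09*(-1.96)^i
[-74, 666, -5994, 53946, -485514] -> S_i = -74*-9^i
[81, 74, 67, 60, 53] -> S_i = 81 + -7*i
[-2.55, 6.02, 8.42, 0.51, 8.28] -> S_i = Random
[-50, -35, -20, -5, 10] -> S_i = -50 + 15*i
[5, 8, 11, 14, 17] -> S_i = 5 + 3*i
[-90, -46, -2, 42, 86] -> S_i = -90 + 44*i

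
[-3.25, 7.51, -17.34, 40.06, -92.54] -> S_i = -3.25*(-2.31)^i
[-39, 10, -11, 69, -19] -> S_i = Random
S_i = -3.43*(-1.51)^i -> [-3.43, 5.18, -7.82, 11.81, -17.83]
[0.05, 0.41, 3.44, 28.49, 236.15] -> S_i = 0.05*8.29^i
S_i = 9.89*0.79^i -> [9.89, 7.81, 6.17, 4.88, 3.85]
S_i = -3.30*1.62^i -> [-3.3, -5.35, -8.66, -14.03, -22.73]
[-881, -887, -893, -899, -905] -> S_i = -881 + -6*i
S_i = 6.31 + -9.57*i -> [6.31, -3.26, -12.83, -22.4, -31.97]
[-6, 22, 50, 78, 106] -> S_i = -6 + 28*i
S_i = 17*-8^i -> [17, -136, 1088, -8704, 69632]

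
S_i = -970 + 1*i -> [-970, -969, -968, -967, -966]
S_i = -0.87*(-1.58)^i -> [-0.87, 1.37, -2.17, 3.43, -5.42]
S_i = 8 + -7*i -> [8, 1, -6, -13, -20]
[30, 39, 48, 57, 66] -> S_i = 30 + 9*i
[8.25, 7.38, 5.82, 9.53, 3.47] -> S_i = Random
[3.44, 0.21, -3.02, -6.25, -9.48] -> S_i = 3.44 + -3.23*i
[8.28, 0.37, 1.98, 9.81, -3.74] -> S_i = Random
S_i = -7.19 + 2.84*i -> [-7.19, -4.35, -1.51, 1.33, 4.17]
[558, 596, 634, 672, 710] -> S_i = 558 + 38*i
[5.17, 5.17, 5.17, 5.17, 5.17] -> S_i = 5.17 + 0.00*i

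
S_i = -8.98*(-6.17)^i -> [-8.98, 55.41, -341.86, 2109.27, -13014.19]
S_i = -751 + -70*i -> [-751, -821, -891, -961, -1031]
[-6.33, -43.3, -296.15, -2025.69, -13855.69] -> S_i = -6.33*6.84^i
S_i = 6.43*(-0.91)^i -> [6.43, -5.85, 5.32, -4.85, 4.41]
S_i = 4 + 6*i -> [4, 10, 16, 22, 28]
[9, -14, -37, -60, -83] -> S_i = 9 + -23*i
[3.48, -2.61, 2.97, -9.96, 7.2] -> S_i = Random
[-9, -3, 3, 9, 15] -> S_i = -9 + 6*i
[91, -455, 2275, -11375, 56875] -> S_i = 91*-5^i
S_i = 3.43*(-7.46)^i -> [3.43, -25.59, 190.88, -1424.0, 10623.05]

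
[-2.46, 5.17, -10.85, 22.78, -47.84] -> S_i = -2.46*(-2.10)^i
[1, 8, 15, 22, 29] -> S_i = 1 + 7*i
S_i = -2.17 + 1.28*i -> [-2.17, -0.89, 0.39, 1.67, 2.95]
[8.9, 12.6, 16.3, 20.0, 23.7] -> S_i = 8.90 + 3.70*i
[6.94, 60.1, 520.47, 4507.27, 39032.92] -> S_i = 6.94*8.66^i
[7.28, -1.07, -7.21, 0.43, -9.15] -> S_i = Random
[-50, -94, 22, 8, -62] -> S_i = Random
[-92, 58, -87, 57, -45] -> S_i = Random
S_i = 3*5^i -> [3, 15, 75, 375, 1875]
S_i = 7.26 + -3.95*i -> [7.26, 3.31, -0.64, -4.59, -8.54]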